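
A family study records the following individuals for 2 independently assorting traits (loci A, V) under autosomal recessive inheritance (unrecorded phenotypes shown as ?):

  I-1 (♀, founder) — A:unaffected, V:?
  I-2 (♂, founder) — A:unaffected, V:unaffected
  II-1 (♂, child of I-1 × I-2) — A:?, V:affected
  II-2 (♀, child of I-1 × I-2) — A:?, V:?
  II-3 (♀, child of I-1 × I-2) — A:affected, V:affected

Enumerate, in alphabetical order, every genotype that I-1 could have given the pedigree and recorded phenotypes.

I-1 ∈ {Aa Vv, Aa vv}

A/I-1 un ·: Aa
A/I-2 un ·: Aa
A/II-1 ? I-1×I-2: AA|Aa|aa
A/II-2 ? I-1×I-2: AA|Aa|aa
A/II-3 aff I-1×I-2: aa
⇒ A over [I-1,I-2,II-1,II-2,II-3]: 9 consistent
V/I-1 ? ·: Vv|vv
V/I-2 un ·: Vv
V/II-1 aff I-1×I-2: vv
V/II-2 ? I-1×I-2: VV|Vv|vv
V/II-3 aff I-1×I-2: vv
⇒ V over [I-1,I-2,II-1,II-2,II-3]: 5 consistent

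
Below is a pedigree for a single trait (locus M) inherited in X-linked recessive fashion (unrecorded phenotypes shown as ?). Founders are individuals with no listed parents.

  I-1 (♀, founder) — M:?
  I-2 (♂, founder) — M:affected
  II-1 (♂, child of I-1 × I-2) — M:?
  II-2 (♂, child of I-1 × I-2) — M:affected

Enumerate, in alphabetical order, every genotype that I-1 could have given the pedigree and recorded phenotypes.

I-1 ∈ {X^MX^m, X^mX^m}

M/I-1 ? ·: X^MX^m|X^mX^m
M/I-2 aff ·: X^mY
M/II-1 ? I-1×I-2: X^MY|X^mY
M/II-2 aff I-1×I-2: X^mY
⇒ M over [I-1,I-2,II-1,II-2]: 3 consistent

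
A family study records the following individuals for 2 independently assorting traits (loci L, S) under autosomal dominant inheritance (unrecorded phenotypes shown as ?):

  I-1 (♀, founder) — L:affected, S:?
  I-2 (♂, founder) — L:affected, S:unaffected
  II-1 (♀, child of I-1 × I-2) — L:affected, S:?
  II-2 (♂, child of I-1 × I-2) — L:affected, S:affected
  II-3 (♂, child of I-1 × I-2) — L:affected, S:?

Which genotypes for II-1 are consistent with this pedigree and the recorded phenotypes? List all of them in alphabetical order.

L/I-1 aff ·: Ll|LL
L/I-2 aff ·: Ll|LL
L/II-1 aff I-1×I-2: Ll|LL
L/II-2 aff I-1×I-2: Ll|LL
L/II-3 aff I-1×I-2: Ll|LL
⇒ L over [I-1,I-2,II-1,II-2,II-3]: 25 consistent
S/I-1 ? ·: Ss|SS
S/I-2 un ·: ss
S/II-1 ? I-1×I-2: ss|Ss
S/II-2 aff I-1×I-2: Ss
S/II-3 ? I-1×I-2: ss|Ss
⇒ S over [I-1,I-2,II-1,II-2,II-3]: 5 consistent

II-1 ∈ {LL Ss, LL ss, Ll Ss, Ll ss}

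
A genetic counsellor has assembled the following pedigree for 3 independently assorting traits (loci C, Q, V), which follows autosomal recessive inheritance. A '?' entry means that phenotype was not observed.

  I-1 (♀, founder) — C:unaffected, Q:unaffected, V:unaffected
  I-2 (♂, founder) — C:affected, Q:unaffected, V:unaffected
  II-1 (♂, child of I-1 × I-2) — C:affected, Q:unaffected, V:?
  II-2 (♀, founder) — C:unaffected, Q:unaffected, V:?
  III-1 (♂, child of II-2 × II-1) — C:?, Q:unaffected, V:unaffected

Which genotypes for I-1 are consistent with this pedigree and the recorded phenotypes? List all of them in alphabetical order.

C/I-1 un ·: Cc
C/I-2 aff ·: cc
C/II-1 aff I-1×I-2: cc
C/II-2 un ·: CC|Cc
C/III-1 ? II-2×II-1: Cc|cc
⇒ C over [I-1,I-2,II-1,II-2,III-1]: 3 consistent
Q/I-1 un ·: QQ|Qq
Q/I-2 un ·: QQ|Qq
Q/II-1 un I-1×I-2: QQ|Qq
Q/II-2 un ·: QQ|Qq
Q/III-1 un II-2×II-1: QQ|Qq
⇒ Q over [I-1,I-2,II-1,II-2,III-1]: 24 consistent
V/I-1 un ·: VV|Vv
V/I-2 un ·: VV|Vv
V/II-1 ? I-1×I-2: VV|Vv|vv
V/II-2 ? ·: VV|Vv|vv
V/III-1 un II-2×II-1: VV|Vv
⇒ V over [I-1,I-2,II-1,II-2,III-1]: 33 consistent

I-1 ∈ {Cc QQ VV, Cc QQ Vv, Cc Qq VV, Cc Qq Vv}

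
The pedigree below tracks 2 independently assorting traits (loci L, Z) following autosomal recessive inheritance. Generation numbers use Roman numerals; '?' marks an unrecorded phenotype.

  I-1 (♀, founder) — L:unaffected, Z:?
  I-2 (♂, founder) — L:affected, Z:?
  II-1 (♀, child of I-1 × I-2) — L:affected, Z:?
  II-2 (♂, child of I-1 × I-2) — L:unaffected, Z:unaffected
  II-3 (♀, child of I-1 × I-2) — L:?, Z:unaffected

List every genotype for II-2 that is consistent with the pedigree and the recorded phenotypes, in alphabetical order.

L/I-1 un ·: Ll
L/I-2 aff ·: ll
L/II-1 aff I-1×I-2: ll
L/II-2 un I-1×I-2: Ll
L/II-3 ? I-1×I-2: Ll|ll
⇒ L over [I-1,I-2,II-1,II-2,II-3]: 2 consistent
Z/I-1 ? ·: ZZ|Zz|zz
Z/I-2 ? ·: ZZ|Zz|zz
Z/II-1 ? I-1×I-2: ZZ|Zz|zz
Z/II-2 un I-1×I-2: ZZ|Zz
Z/II-3 un I-1×I-2: ZZ|Zz
⇒ Z over [I-1,I-2,II-1,II-2,II-3]: 35 consistent

II-2 ∈ {Ll ZZ, Ll Zz}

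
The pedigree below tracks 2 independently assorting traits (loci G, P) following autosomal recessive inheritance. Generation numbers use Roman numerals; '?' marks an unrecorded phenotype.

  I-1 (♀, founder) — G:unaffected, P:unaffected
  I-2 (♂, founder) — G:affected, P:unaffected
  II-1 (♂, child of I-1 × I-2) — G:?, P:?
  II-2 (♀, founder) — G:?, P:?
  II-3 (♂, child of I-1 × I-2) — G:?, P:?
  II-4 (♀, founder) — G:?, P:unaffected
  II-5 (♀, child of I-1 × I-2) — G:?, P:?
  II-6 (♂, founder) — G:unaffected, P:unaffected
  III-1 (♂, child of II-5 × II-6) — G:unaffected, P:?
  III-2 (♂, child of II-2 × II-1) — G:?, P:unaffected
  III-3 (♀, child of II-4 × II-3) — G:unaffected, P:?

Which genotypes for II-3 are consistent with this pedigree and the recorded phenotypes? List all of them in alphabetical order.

II-3 ∈ {Gg PP, Gg Pp, Gg pp, gg PP, gg Pp, gg pp}

G/I-1 un ·: GG|Gg
G/I-2 aff ·: gg
G/II-1 ? I-1×I-2: Gg|gg
G/II-2 ? ·: GG|Gg|gg
G/II-3 ? I-1×I-2: Gg|gg
G/II-4 ? ·: GG|Gg|gg
G/II-5 ? I-1×I-2: Gg|gg
G/II-6 un ·: GG|Gg
G/III-1 un II-5×II-6: GG|Gg
G/III-2 ? II-2×II-1: GG|Gg|gg
G/III-3 un II-4×II-3: GG|Gg
⇒ G over [I-1,I-2,II-1,II-2,II-3,II-4,II-5,II-6,III-1,III-2,III-3]: 602 consistent
P/I-1 un ·: PP|Pp
P/I-2 un ·: PP|Pp
P/II-1 ? I-1×I-2: PP|Pp|pp
P/II-2 ? ·: PP|Pp|pp
P/II-3 ? I-1×I-2: PP|Pp|pp
P/II-4 un ·: PP|Pp
P/II-5 ? I-1×I-2: PP|Pp|pp
P/II-6 un ·: PP|Pp
P/III-1 ? II-5×II-6: PP|Pp|pp
P/III-2 un II-2×II-1: PP|Pp
P/III-3 ? II-4×II-3: PP|Pp|pp
⇒ P over [I-1,I-2,II-1,II-2,II-3,II-4,II-5,II-6,III-1,III-2,III-3]: 2519 consistent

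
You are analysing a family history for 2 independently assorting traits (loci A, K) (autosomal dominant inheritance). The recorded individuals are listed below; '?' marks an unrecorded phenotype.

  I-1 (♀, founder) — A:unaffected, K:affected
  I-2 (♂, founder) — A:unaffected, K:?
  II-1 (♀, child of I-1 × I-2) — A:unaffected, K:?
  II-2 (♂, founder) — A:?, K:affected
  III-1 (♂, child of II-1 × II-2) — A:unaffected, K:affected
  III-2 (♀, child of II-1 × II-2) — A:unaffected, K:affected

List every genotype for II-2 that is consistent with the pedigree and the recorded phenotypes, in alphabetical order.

A/I-1 un ·: aa
A/I-2 un ·: aa
A/II-1 un I-1×I-2: aa
A/II-2 ? ·: aa|Aa
A/III-1 un II-1×II-2: aa
A/III-2 un II-1×II-2: aa
⇒ A over [I-1,I-2,II-1,II-2,III-1,III-2]: 2 consistent
K/I-1 aff ·: Kk|KK
K/I-2 ? ·: kk|Kk|KK
K/II-1 ? I-1×I-2: kk|Kk|KK
K/II-2 aff ·: Kk|KK
K/III-1 aff II-1×II-2: Kk|KK
K/III-2 aff II-1×II-2: Kk|KK
⇒ K over [I-1,I-2,II-1,II-2,III-1,III-2]: 64 consistent

II-2 ∈ {Aa KK, Aa Kk, aa KK, aa Kk}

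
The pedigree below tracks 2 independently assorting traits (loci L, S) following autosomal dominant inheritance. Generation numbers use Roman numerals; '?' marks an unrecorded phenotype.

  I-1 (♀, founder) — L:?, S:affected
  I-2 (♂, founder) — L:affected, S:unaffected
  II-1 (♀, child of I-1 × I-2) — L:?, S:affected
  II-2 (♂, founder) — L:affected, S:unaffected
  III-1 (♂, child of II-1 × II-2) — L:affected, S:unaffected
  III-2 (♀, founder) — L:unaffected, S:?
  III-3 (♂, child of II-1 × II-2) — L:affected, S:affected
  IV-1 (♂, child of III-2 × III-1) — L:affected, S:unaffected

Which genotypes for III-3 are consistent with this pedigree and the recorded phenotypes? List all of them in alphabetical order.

III-3 ∈ {LL Ss, Ll Ss}

L/I-1 ? ·: ll|Ll|LL
L/I-2 aff ·: Ll|LL
L/II-1 ? I-1×I-2: ll|Ll|LL
L/II-2 aff ·: Ll|LL
L/III-1 aff II-1×II-2: Ll|LL
L/III-2 un ·: ll
L/III-3 aff II-1×II-2: Ll|LL
L/IV-1 aff III-2×III-1: Ll
⇒ L over [I-1,I-2,II-1,II-2,III-1,III-2,III-3,IV-1]: 64 consistent
S/I-1 aff ·: Ss|SS
S/I-2 un ·: ss
S/II-1 aff I-1×I-2: Ss
S/II-2 un ·: ss
S/III-1 un II-1×II-2: ss
S/III-2 ? ·: ss|Ss
S/III-3 aff II-1×II-2: Ss
S/IV-1 un III-2×III-1: ss
⇒ S over [I-1,I-2,II-1,II-2,III-1,III-2,III-3,IV-1]: 4 consistent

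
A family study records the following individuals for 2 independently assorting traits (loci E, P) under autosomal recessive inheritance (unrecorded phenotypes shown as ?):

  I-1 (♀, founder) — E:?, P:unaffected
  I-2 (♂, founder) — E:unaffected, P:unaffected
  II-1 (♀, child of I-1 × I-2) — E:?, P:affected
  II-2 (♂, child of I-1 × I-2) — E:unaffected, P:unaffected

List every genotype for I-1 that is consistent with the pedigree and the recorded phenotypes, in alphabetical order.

I-1 ∈ {EE Pp, Ee Pp, ee Pp}

E/I-1 ? ·: EE|Ee|ee
E/I-2 un ·: EE|Ee
E/II-1 ? I-1×I-2: EE|Ee|ee
E/II-2 un I-1×I-2: EE|Ee
⇒ E over [I-1,I-2,II-1,II-2]: 18 consistent
P/I-1 un ·: Pp
P/I-2 un ·: Pp
P/II-1 aff I-1×I-2: pp
P/II-2 un I-1×I-2: PP|Pp
⇒ P over [I-1,I-2,II-1,II-2]: 2 consistent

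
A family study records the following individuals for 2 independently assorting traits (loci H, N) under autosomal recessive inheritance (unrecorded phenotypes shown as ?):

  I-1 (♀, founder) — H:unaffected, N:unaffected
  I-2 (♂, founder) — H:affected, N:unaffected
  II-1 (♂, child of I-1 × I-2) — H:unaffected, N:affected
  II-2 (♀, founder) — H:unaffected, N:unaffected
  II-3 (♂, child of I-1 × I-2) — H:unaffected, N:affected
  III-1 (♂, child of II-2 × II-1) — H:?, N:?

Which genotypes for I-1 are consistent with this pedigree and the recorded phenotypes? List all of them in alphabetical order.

I-1 ∈ {HH Nn, Hh Nn}

H/I-1 un ·: HH|Hh
H/I-2 aff ·: hh
H/II-1 un I-1×I-2: Hh
H/II-2 un ·: HH|Hh
H/II-3 un I-1×I-2: Hh
H/III-1 ? II-2×II-1: HH|Hh|hh
⇒ H over [I-1,I-2,II-1,II-2,II-3,III-1]: 10 consistent
N/I-1 un ·: Nn
N/I-2 un ·: Nn
N/II-1 aff I-1×I-2: nn
N/II-2 un ·: NN|Nn
N/II-3 aff I-1×I-2: nn
N/III-1 ? II-2×II-1: Nn|nn
⇒ N over [I-1,I-2,II-1,II-2,II-3,III-1]: 3 consistent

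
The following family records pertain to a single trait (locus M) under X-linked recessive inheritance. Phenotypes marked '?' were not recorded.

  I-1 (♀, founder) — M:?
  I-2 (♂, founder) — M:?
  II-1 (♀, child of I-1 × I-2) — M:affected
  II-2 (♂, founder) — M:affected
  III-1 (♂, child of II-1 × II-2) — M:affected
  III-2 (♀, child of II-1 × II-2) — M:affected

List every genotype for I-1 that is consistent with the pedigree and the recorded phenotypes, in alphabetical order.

I-1 ∈ {X^MX^m, X^mX^m}

M/I-1 ? ·: X^MX^m|X^mX^m
M/I-2 ? ·: X^mY
M/II-1 aff I-1×I-2: X^mX^m
M/II-2 aff ·: X^mY
M/III-1 aff II-1×II-2: X^mY
M/III-2 aff II-1×II-2: X^mX^m
⇒ M over [I-1,I-2,II-1,II-2,III-1,III-2]: 2 consistent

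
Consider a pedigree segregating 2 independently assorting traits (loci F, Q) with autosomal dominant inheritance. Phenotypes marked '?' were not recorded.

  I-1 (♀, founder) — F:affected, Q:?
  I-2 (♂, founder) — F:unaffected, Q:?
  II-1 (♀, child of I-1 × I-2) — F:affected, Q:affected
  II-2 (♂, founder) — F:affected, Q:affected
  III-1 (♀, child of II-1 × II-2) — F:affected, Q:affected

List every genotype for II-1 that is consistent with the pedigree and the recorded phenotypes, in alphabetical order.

II-1 ∈ {Ff QQ, Ff Qq}

F/I-1 aff ·: Ff|FF
F/I-2 un ·: ff
F/II-1 aff I-1×I-2: Ff
F/II-2 aff ·: Ff|FF
F/III-1 aff II-1×II-2: Ff|FF
⇒ F over [I-1,I-2,II-1,II-2,III-1]: 8 consistent
Q/I-1 ? ·: qq|Qq|QQ
Q/I-2 ? ·: qq|Qq|QQ
Q/II-1 aff I-1×I-2: Qq|QQ
Q/II-2 aff ·: Qq|QQ
Q/III-1 aff II-1×II-2: Qq|QQ
⇒ Q over [I-1,I-2,II-1,II-2,III-1]: 40 consistent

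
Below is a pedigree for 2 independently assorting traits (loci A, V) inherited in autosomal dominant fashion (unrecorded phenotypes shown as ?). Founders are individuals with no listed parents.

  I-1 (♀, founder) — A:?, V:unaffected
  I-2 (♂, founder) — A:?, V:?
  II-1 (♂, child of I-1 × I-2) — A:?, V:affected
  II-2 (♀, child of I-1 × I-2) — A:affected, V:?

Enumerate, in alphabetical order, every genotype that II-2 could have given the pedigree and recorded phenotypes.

II-2 ∈ {AA Vv, AA vv, Aa Vv, Aa vv}

A/I-1 ? ·: aa|Aa|AA
A/I-2 ? ·: aa|Aa|AA
A/II-1 ? I-1×I-2: aa|Aa|AA
A/II-2 aff I-1×I-2: Aa|AA
⇒ A over [I-1,I-2,II-1,II-2]: 21 consistent
V/I-1 un ·: vv
V/I-2 ? ·: Vv|VV
V/II-1 aff I-1×I-2: Vv
V/II-2 ? I-1×I-2: vv|Vv
⇒ V over [I-1,I-2,II-1,II-2]: 3 consistent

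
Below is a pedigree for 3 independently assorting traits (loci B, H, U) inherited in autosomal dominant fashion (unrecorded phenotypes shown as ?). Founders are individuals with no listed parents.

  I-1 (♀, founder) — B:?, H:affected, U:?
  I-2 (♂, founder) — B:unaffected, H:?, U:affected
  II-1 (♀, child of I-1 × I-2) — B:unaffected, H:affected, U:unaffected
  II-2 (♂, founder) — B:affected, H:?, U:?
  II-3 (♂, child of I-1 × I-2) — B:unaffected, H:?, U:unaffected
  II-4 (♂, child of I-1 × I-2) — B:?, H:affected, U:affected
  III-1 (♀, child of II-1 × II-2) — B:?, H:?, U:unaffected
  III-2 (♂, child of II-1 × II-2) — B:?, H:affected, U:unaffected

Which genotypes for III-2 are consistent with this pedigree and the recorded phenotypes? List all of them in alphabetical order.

III-2 ∈ {Bb HH uu, Bb Hh uu, bb HH uu, bb Hh uu}

B/I-1 ? ·: bb|Bb
B/I-2 un ·: bb
B/II-1 un I-1×I-2: bb
B/II-2 aff ·: Bb|BB
B/II-3 un I-1×I-2: bb
B/II-4 ? I-1×I-2: bb|Bb
B/III-1 ? II-1×II-2: bb|Bb
B/III-2 ? II-1×II-2: bb|Bb
⇒ B over [I-1,I-2,II-1,II-2,II-3,II-4,III-1,III-2]: 15 consistent
H/I-1 aff ·: Hh|HH
H/I-2 ? ·: hh|Hh|HH
H/II-1 aff I-1×I-2: Hh|HH
H/II-2 ? ·: hh|Hh|HH
H/II-3 ? I-1×I-2: hh|Hh|HH
H/II-4 aff I-1×I-2: Hh|HH
H/III-1 ? II-1×II-2: hh|Hh|HH
H/III-2 aff II-1×II-2: Hh|HH
⇒ H over [I-1,I-2,II-1,II-2,II-3,II-4,III-1,III-2]: 294 consistent
U/I-1 ? ·: uu|Uu
U/I-2 aff ·: Uu
U/II-1 un I-1×I-2: uu
U/II-2 ? ·: uu|Uu
U/II-3 un I-1×I-2: uu
U/II-4 aff I-1×I-2: Uu|UU
U/III-1 un II-1×II-2: uu
U/III-2 un II-1×II-2: uu
⇒ U over [I-1,I-2,II-1,II-2,II-3,II-4,III-1,III-2]: 6 consistent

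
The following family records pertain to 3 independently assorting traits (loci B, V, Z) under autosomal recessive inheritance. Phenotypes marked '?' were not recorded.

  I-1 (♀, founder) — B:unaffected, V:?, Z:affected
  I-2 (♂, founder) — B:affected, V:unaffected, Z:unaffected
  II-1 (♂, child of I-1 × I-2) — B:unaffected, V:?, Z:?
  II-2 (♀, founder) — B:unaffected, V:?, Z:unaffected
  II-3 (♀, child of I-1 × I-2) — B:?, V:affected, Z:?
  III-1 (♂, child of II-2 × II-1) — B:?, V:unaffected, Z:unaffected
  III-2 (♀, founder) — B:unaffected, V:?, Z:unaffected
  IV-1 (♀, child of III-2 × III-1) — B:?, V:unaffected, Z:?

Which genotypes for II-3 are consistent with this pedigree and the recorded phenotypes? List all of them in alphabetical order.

II-3 ∈ {Bb vv Zz, Bb vv zz, bb vv Zz, bb vv zz}

B/I-1 un ·: BB|Bb
B/I-2 aff ·: bb
B/II-1 un I-1×I-2: Bb
B/II-2 un ·: BB|Bb
B/II-3 ? I-1×I-2: Bb|bb
B/III-1 ? II-2×II-1: BB|Bb|bb
B/III-2 un ·: BB|Bb
B/IV-1 ? III-2×III-1: BB|Bb|bb
⇒ B over [I-1,I-2,II-1,II-2,II-3,III-1,III-2,IV-1]: 57 consistent
V/I-1 ? ·: Vv|vv
V/I-2 un ·: Vv
V/II-1 ? I-1×I-2: VV|Vv|vv
V/II-2 ? ·: VV|Vv|vv
V/II-3 aff I-1×I-2: vv
V/III-1 un II-2×II-1: VV|Vv
V/III-2 ? ·: VV|Vv|vv
V/IV-1 un III-2×III-1: VV|Vv
⇒ V over [I-1,I-2,II-1,II-2,II-3,III-1,III-2,IV-1]: 84 consistent
Z/I-1 aff ·: zz
Z/I-2 un ·: ZZ|Zz
Z/II-1 ? I-1×I-2: Zz|zz
Z/II-2 un ·: ZZ|Zz
Z/II-3 ? I-1×I-2: Zz|zz
Z/III-1 un II-2×II-1: ZZ|Zz
Z/III-2 un ·: ZZ|Zz
Z/IV-1 ? III-2×III-1: ZZ|Zz|zz
⇒ Z over [I-1,I-2,II-1,II-2,II-3,III-1,III-2,IV-1]: 68 consistent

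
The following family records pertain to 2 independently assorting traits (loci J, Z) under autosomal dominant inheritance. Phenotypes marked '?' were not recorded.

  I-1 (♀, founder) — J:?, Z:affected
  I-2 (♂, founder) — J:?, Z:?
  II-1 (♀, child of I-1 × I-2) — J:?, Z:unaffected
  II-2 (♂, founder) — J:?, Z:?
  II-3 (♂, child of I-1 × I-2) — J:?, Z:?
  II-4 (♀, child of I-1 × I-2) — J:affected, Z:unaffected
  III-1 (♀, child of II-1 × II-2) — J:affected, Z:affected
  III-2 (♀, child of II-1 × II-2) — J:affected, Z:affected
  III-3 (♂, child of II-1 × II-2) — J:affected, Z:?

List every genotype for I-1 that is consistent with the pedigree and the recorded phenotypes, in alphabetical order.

I-1 ∈ {JJ Zz, Jj Zz, jj Zz}

J/I-1 ? ·: jj|Jj|JJ
J/I-2 ? ·: jj|Jj|JJ
J/II-1 ? I-1×I-2: jj|Jj|JJ
J/II-2 ? ·: jj|Jj|JJ
J/II-3 ? I-1×I-2: jj|Jj|JJ
J/II-4 aff I-1×I-2: Jj|JJ
J/III-1 aff II-1×II-2: Jj|JJ
J/III-2 aff II-1×II-2: Jj|JJ
J/III-3 aff II-1×II-2: Jj|JJ
⇒ J over [I-1,I-2,II-1,II-2,II-3,II-4,III-1,III-2,III-3]: 510 consistent
Z/I-1 aff ·: Zz
Z/I-2 ? ·: zz|Zz
Z/II-1 un I-1×I-2: zz
Z/II-2 ? ·: Zz|ZZ
Z/II-3 ? I-1×I-2: zz|Zz|ZZ
Z/II-4 un I-1×I-2: zz
Z/III-1 aff II-1×II-2: Zz
Z/III-2 aff II-1×II-2: Zz
Z/III-3 ? II-1×II-2: zz|Zz
⇒ Z over [I-1,I-2,II-1,II-2,II-3,II-4,III-1,III-2,III-3]: 15 consistent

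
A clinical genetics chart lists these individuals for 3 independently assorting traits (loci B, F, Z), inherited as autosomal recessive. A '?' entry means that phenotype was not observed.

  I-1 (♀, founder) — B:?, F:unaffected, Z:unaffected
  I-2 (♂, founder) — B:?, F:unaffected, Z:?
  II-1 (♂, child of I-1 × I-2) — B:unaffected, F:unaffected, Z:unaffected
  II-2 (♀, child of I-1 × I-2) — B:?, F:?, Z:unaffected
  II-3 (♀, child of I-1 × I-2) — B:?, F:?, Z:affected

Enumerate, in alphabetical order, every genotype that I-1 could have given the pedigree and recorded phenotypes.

I-1 ∈ {BB FF Zz, BB Ff Zz, Bb FF Zz, Bb Ff Zz, bb FF Zz, bb Ff Zz}

B/I-1 ? ·: BB|Bb|bb
B/I-2 ? ·: BB|Bb|bb
B/II-1 un I-1×I-2: BB|Bb
B/II-2 ? I-1×I-2: BB|Bb|bb
B/II-3 ? I-1×I-2: BB|Bb|bb
⇒ B over [I-1,I-2,II-1,II-2,II-3]: 45 consistent
F/I-1 un ·: FF|Ff
F/I-2 un ·: FF|Ff
F/II-1 un I-1×I-2: FF|Ff
F/II-2 ? I-1×I-2: FF|Ff|ff
F/II-3 ? I-1×I-2: FF|Ff|ff
⇒ F over [I-1,I-2,II-1,II-2,II-3]: 35 consistent
Z/I-1 un ·: Zz
Z/I-2 ? ·: Zz|zz
Z/II-1 un I-1×I-2: ZZ|Zz
Z/II-2 un I-1×I-2: ZZ|Zz
Z/II-3 aff I-1×I-2: zz
⇒ Z over [I-1,I-2,II-1,II-2,II-3]: 5 consistent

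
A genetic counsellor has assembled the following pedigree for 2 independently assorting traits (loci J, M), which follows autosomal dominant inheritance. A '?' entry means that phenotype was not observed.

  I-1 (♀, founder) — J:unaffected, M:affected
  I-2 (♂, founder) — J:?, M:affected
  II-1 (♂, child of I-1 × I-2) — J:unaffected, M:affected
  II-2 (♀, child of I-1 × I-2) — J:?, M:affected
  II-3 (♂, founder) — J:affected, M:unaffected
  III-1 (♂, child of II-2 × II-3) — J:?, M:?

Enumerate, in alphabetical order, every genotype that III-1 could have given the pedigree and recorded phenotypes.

III-1 ∈ {JJ Mm, JJ mm, Jj Mm, Jj mm, jj Mm, jj mm}

J/I-1 un ·: jj
J/I-2 ? ·: jj|Jj
J/II-1 un I-1×I-2: jj
J/II-2 ? I-1×I-2: jj|Jj
J/II-3 aff ·: Jj|JJ
J/III-1 ? II-2×II-3: jj|Jj|JJ
⇒ J over [I-1,I-2,II-1,II-2,II-3,III-1]: 11 consistent
M/I-1 aff ·: Mm|MM
M/I-2 aff ·: Mm|MM
M/II-1 aff I-1×I-2: Mm|MM
M/II-2 aff I-1×I-2: Mm|MM
M/II-3 un ·: mm
M/III-1 ? II-2×II-3: mm|Mm
⇒ M over [I-1,I-2,II-1,II-2,II-3,III-1]: 19 consistent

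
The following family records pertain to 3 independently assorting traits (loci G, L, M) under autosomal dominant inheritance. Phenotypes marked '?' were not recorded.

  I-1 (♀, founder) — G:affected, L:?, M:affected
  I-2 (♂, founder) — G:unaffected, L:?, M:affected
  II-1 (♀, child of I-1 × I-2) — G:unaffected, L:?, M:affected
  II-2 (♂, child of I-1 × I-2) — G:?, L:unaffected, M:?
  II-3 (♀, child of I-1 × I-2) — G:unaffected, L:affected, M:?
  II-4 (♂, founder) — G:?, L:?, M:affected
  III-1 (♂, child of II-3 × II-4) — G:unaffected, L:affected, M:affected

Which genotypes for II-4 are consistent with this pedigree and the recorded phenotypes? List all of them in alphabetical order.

G/I-1 aff ·: Gg
G/I-2 un ·: gg
G/II-1 un I-1×I-2: gg
G/II-2 ? I-1×I-2: gg|Gg
G/II-3 un I-1×I-2: gg
G/II-4 ? ·: gg|Gg
G/III-1 un II-3×II-4: gg
⇒ G over [I-1,I-2,II-1,II-2,II-3,II-4,III-1]: 4 consistent
L/I-1 ? ·: ll|Ll
L/I-2 ? ·: ll|Ll
L/II-1 ? I-1×I-2: ll|Ll|LL
L/II-2 un I-1×I-2: ll
L/II-3 aff I-1×I-2: Ll|LL
L/II-4 ? ·: ll|Ll|LL
L/III-1 aff II-3×II-4: Ll|LL
⇒ L over [I-1,I-2,II-1,II-2,II-3,II-4,III-1]: 47 consistent
M/I-1 aff ·: Mm|MM
M/I-2 aff ·: Mm|MM
M/II-1 aff I-1×I-2: Mm|MM
M/II-2 ? I-1×I-2: mm|Mm|MM
M/II-3 ? I-1×I-2: mm|Mm|MM
M/II-4 aff ·: Mm|MM
M/III-1 aff II-3×II-4: Mm|MM
⇒ M over [I-1,I-2,II-1,II-2,II-3,II-4,III-1]: 113 consistent

II-4 ∈ {Gg LL MM, Gg LL Mm, Gg Ll MM, Gg Ll Mm, Gg ll MM, Gg ll Mm, gg LL MM, gg LL Mm, gg Ll MM, gg Ll Mm, gg ll MM, gg ll Mm}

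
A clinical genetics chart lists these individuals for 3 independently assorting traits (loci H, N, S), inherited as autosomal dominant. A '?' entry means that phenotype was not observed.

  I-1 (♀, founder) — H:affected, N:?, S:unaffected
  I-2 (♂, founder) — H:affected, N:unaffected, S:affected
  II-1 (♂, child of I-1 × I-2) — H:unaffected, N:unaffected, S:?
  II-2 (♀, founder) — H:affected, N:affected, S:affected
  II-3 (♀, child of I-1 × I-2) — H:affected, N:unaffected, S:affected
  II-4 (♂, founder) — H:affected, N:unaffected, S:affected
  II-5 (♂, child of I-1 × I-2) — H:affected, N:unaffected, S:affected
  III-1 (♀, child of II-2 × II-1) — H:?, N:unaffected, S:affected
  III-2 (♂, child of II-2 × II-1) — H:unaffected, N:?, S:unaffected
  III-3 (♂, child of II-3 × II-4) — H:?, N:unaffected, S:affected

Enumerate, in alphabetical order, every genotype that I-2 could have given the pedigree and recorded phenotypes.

I-2 ∈ {Hh nn SS, Hh nn Ss}

H/I-1 aff ·: Hh
H/I-2 aff ·: Hh
H/II-1 un I-1×I-2: hh
H/II-2 aff ·: Hh
H/II-3 aff I-1×I-2: Hh|HH
H/II-4 aff ·: Hh|HH
H/II-5 aff I-1×I-2: Hh|HH
H/III-1 ? II-2×II-1: hh|Hh
H/III-2 un II-2×II-1: hh
H/III-3 ? II-3×II-4: hh|Hh|HH
⇒ H over [I-1,I-2,II-1,II-2,II-3,II-4,II-5,III-1,III-2,III-3]: 32 consistent
N/I-1 ? ·: nn|Nn
N/I-2 un ·: nn
N/II-1 un I-1×I-2: nn
N/II-2 aff ·: Nn
N/II-3 un I-1×I-2: nn
N/II-4 un ·: nn
N/II-5 un I-1×I-2: nn
N/III-1 un II-2×II-1: nn
N/III-2 ? II-2×II-1: nn|Nn
N/III-3 un II-3×II-4: nn
⇒ N over [I-1,I-2,II-1,II-2,II-3,II-4,II-5,III-1,III-2,III-3]: 4 consistent
S/I-1 un ·: ss
S/I-2 aff ·: Ss|SS
S/II-1 ? I-1×I-2: ss|Ss
S/II-2 aff ·: Ss
S/II-3 aff I-1×I-2: Ss
S/II-4 aff ·: Ss|SS
S/II-5 aff I-1×I-2: Ss
S/III-1 aff II-2×II-1: Ss|SS
S/III-2 un II-2×II-1: ss
S/III-3 aff II-3×II-4: Ss|SS
⇒ S over [I-1,I-2,II-1,II-2,II-3,II-4,II-5,III-1,III-2,III-3]: 20 consistent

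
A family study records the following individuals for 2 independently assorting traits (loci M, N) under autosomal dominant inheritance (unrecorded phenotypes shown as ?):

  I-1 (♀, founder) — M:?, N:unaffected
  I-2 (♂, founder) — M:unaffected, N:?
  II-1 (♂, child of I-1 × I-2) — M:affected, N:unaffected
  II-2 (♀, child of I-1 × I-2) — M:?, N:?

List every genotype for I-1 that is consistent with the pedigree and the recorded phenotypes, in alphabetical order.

I-1 ∈ {MM nn, Mm nn}

M/I-1 ? ·: Mm|MM
M/I-2 un ·: mm
M/II-1 aff I-1×I-2: Mm
M/II-2 ? I-1×I-2: mm|Mm
⇒ M over [I-1,I-2,II-1,II-2]: 3 consistent
N/I-1 un ·: nn
N/I-2 ? ·: nn|Nn
N/II-1 un I-1×I-2: nn
N/II-2 ? I-1×I-2: nn|Nn
⇒ N over [I-1,I-2,II-1,II-2]: 3 consistent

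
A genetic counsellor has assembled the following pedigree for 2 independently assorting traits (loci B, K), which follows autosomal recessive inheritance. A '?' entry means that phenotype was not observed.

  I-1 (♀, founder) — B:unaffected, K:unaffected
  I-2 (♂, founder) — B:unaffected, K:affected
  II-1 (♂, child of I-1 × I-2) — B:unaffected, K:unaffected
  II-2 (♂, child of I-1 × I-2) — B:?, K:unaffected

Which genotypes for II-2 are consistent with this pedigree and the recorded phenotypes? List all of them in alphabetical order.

B/I-1 un ·: BB|Bb
B/I-2 un ·: BB|Bb
B/II-1 un I-1×I-2: BB|Bb
B/II-2 ? I-1×I-2: BB|Bb|bb
⇒ B over [I-1,I-2,II-1,II-2]: 15 consistent
K/I-1 un ·: KK|Kk
K/I-2 aff ·: kk
K/II-1 un I-1×I-2: Kk
K/II-2 un I-1×I-2: Kk
⇒ K over [I-1,I-2,II-1,II-2]: 2 consistent

II-2 ∈ {BB Kk, Bb Kk, bb Kk}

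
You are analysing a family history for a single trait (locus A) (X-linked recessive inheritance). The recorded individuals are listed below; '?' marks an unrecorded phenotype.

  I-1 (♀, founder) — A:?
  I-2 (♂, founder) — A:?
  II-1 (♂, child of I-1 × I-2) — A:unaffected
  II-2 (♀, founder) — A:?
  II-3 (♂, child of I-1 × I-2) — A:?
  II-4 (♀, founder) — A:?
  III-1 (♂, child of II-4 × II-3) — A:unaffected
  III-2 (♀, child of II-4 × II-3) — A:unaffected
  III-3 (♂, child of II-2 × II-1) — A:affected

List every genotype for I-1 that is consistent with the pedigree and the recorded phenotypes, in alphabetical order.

A/I-1 ? ·: X^AX^A|X^AX^a
A/I-2 ? ·: X^AY|X^aY
A/II-1 un I-1×I-2: X^AY
A/II-2 ? ·: X^AX^a|X^aX^a
A/II-3 ? I-1×I-2: X^AY|X^aY
A/II-4 ? ·: X^AX^A|X^AX^a
A/III-1 un II-4×II-3: X^AY
A/III-2 un II-4×II-3: X^AX^A|X^AX^a
A/III-3 aff II-2×II-1: X^aY
⇒ A over [I-1,I-2,II-1,II-2,II-3,II-4,III-1,III-2,III-3]: 32 consistent

I-1 ∈ {X^AX^A, X^AX^a}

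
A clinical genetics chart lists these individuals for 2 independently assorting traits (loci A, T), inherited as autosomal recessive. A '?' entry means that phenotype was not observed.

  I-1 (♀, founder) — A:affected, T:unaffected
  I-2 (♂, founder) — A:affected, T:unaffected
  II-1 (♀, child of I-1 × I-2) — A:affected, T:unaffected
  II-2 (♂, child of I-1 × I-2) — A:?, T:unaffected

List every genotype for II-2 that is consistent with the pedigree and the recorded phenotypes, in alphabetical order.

A/I-1 aff ·: aa
A/I-2 aff ·: aa
A/II-1 aff I-1×I-2: aa
A/II-2 ? I-1×I-2: aa
⇒ A over [I-1,I-2,II-1,II-2]: 1 consistent
T/I-1 un ·: TT|Tt
T/I-2 un ·: TT|Tt
T/II-1 un I-1×I-2: TT|Tt
T/II-2 un I-1×I-2: TT|Tt
⇒ T over [I-1,I-2,II-1,II-2]: 13 consistent

II-2 ∈ {aa TT, aa Tt}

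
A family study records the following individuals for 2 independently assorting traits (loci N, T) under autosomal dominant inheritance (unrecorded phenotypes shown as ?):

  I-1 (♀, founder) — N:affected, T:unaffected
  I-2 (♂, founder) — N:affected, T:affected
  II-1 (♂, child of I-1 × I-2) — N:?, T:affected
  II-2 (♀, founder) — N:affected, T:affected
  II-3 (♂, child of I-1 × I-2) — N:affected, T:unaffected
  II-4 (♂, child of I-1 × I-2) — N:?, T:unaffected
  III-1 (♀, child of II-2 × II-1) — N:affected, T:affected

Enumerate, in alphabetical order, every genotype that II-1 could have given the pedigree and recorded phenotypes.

II-1 ∈ {NN Tt, Nn Tt, nn Tt}

N/I-1 aff ·: Nn|NN
N/I-2 aff ·: Nn|NN
N/II-1 ? I-1×I-2: nn|Nn|NN
N/II-2 aff ·: Nn|NN
N/II-3 aff I-1×I-2: Nn|NN
N/II-4 ? I-1×I-2: nn|Nn|NN
N/III-1 aff II-2×II-1: Nn|NN
⇒ N over [I-1,I-2,II-1,II-2,II-3,II-4,III-1]: 113 consistent
T/I-1 un ·: tt
T/I-2 aff ·: Tt
T/II-1 aff I-1×I-2: Tt
T/II-2 aff ·: Tt|TT
T/II-3 un I-1×I-2: tt
T/II-4 un I-1×I-2: tt
T/III-1 aff II-2×II-1: Tt|TT
⇒ T over [I-1,I-2,II-1,II-2,II-3,II-4,III-1]: 4 consistent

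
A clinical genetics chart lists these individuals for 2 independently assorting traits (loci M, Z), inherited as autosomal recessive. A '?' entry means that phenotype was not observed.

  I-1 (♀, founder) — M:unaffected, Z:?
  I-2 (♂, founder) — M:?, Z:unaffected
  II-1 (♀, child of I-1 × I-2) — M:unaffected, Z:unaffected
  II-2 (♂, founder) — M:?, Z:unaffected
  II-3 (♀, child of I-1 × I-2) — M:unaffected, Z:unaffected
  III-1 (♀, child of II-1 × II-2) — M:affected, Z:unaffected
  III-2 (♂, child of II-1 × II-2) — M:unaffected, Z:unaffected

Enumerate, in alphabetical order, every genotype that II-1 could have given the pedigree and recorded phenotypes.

M/I-1 un ·: MM|Mm
M/I-2 ? ·: MM|Mm|mm
M/II-1 un I-1×I-2: Mm
M/II-2 ? ·: Mm|mm
M/II-3 un I-1×I-2: MM|Mm
M/III-1 aff II-1×II-2: mm
M/III-2 un II-1×II-2: MM|Mm
⇒ M over [I-1,I-2,II-1,II-2,II-3,III-1,III-2]: 24 consistent
Z/I-1 ? ·: ZZ|Zz|zz
Z/I-2 un ·: ZZ|Zz
Z/II-1 un I-1×I-2: ZZ|Zz
Z/II-2 un ·: ZZ|Zz
Z/II-3 un I-1×I-2: ZZ|Zz
Z/III-1 un II-1×II-2: ZZ|Zz
Z/III-2 un II-1×II-2: ZZ|Zz
⇒ Z over [I-1,I-2,II-1,II-2,II-3,III-1,III-2]: 99 consistent

II-1 ∈ {Mm ZZ, Mm Zz}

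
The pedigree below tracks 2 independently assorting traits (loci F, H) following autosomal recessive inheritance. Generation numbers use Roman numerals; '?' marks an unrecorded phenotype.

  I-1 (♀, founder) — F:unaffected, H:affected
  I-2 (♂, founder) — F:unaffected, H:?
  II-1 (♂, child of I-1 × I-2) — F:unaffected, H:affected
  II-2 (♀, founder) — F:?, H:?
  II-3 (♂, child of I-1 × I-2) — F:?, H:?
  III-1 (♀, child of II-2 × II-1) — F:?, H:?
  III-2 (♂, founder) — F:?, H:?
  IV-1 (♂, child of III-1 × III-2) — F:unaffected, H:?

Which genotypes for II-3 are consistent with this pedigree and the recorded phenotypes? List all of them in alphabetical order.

II-3 ∈ {FF Hh, FF hh, Ff Hh, Ff hh, ff Hh, ff hh}

F/I-1 un ·: FF|Ff
F/I-2 un ·: FF|Ff
F/II-1 un I-1×I-2: FF|Ff
F/II-2 ? ·: FF|Ff|ff
F/II-3 ? I-1×I-2: FF|Ff|ff
F/III-1 ? II-2×II-1: FF|Ff|ff
F/III-2 ? ·: FF|Ff|ff
F/IV-1 un III-1×III-2: FF|Ff
⇒ F over [I-1,I-2,II-1,II-2,II-3,III-1,III-2,IV-1]: 333 consistent
H/I-1 aff ·: hh
H/I-2 ? ·: Hh|hh
H/II-1 aff I-1×I-2: hh
H/II-2 ? ·: HH|Hh|hh
H/II-3 ? I-1×I-2: Hh|hh
H/III-1 ? II-2×II-1: Hh|hh
H/III-2 ? ·: HH|Hh|hh
H/IV-1 ? III-1×III-2: HH|Hh|hh
⇒ H over [I-1,I-2,II-1,II-2,II-3,III-1,III-2,IV-1]: 66 consistent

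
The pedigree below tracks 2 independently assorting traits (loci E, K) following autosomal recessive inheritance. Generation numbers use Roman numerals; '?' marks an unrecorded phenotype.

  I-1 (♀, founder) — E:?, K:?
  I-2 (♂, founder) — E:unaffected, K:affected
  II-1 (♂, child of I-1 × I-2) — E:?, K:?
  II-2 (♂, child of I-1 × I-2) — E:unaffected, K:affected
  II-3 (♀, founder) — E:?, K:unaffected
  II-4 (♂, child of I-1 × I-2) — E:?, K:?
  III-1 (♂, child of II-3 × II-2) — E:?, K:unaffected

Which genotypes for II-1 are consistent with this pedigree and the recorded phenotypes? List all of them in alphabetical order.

II-1 ∈ {EE Kk, EE kk, Ee Kk, Ee kk, ee Kk, ee kk}

E/I-1 ? ·: EE|Ee|ee
E/I-2 un ·: EE|Ee
E/II-1 ? I-1×I-2: EE|Ee|ee
E/II-2 un I-1×I-2: EE|Ee
E/II-3 ? ·: EE|Ee|ee
E/II-4 ? I-1×I-2: EE|Ee|ee
E/III-1 ? II-3×II-2: EE|Ee|ee
⇒ E over [I-1,I-2,II-1,II-2,II-3,II-4,III-1]: 226 consistent
K/I-1 ? ·: Kk|kk
K/I-2 aff ·: kk
K/II-1 ? I-1×I-2: Kk|kk
K/II-2 aff I-1×I-2: kk
K/II-3 un ·: KK|Kk
K/II-4 ? I-1×I-2: Kk|kk
K/III-1 un II-3×II-2: Kk
⇒ K over [I-1,I-2,II-1,II-2,II-3,II-4,III-1]: 10 consistent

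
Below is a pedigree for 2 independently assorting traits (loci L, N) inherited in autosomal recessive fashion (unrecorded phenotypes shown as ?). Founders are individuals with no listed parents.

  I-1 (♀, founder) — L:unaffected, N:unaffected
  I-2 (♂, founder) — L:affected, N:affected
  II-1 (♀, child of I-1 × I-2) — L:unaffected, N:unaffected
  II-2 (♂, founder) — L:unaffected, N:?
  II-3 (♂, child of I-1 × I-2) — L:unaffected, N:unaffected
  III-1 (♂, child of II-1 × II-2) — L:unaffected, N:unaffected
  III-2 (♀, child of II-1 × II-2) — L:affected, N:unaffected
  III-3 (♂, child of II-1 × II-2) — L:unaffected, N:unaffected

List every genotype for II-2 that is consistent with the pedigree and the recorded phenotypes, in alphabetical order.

II-2 ∈ {Ll NN, Ll Nn, Ll nn}

L/I-1 un ·: LL|Ll
L/I-2 aff ·: ll
L/II-1 un I-1×I-2: Ll
L/II-2 un ·: Ll
L/II-3 un I-1×I-2: Ll
L/III-1 un II-1×II-2: LL|Ll
L/III-2 aff II-1×II-2: ll
L/III-3 un II-1×II-2: LL|Ll
⇒ L over [I-1,I-2,II-1,II-2,II-3,III-1,III-2,III-3]: 8 consistent
N/I-1 un ·: NN|Nn
N/I-2 aff ·: nn
N/II-1 un I-1×I-2: Nn
N/II-2 ? ·: NN|Nn|nn
N/II-3 un I-1×I-2: Nn
N/III-1 un II-1×II-2: NN|Nn
N/III-2 un II-1×II-2: NN|Nn
N/III-3 un II-1×II-2: NN|Nn
⇒ N over [I-1,I-2,II-1,II-2,II-3,III-1,III-2,III-3]: 34 consistent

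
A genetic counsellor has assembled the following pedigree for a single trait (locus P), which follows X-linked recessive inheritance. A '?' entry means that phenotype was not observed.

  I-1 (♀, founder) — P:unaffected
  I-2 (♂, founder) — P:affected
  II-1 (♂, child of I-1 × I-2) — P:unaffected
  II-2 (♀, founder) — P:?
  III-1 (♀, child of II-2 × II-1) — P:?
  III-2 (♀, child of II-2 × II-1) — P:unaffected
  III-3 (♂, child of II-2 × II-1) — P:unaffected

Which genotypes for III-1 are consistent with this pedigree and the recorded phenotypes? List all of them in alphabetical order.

III-1 ∈ {X^PX^P, X^PX^p}

P/I-1 un ·: X^PX^P|X^PX^p
P/I-2 aff ·: X^pY
P/II-1 un I-1×I-2: X^PY
P/II-2 ? ·: X^PX^P|X^PX^p
P/III-1 ? II-2×II-1: X^PX^P|X^PX^p
P/III-2 un II-2×II-1: X^PX^P|X^PX^p
P/III-3 un II-2×II-1: X^PY
⇒ P over [I-1,I-2,II-1,II-2,III-1,III-2,III-3]: 10 consistent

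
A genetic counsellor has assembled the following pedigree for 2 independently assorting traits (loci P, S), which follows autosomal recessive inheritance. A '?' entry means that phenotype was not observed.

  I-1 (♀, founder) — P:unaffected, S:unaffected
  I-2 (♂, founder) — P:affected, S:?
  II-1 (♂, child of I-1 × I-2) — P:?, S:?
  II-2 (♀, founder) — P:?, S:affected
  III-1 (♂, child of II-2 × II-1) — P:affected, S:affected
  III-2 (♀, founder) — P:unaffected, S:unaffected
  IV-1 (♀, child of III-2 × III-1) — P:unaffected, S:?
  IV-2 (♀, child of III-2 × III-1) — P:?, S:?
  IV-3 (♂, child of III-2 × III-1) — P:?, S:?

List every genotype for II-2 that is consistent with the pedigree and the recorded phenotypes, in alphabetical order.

II-2 ∈ {Pp ss, pp ss}

P/I-1 un ·: PP|Pp
P/I-2 aff ·: pp
P/II-1 ? I-1×I-2: Pp|pp
P/II-2 ? ·: Pp|pp
P/III-1 aff II-2×II-1: pp
P/III-2 un ·: PP|Pp
P/IV-1 un III-2×III-1: Pp
P/IV-2 ? III-2×III-1: Pp|pp
P/IV-3 ? III-2×III-1: Pp|pp
⇒ P over [I-1,I-2,II-1,II-2,III-1,III-2,IV-1,IV-2,IV-3]: 30 consistent
S/I-1 un ·: SS|Ss
S/I-2 ? ·: SS|Ss|ss
S/II-1 ? I-1×I-2: Ss|ss
S/II-2 aff ·: ss
S/III-1 aff II-2×II-1: ss
S/III-2 un ·: SS|Ss
S/IV-1 ? III-2×III-1: Ss|ss
S/IV-2 ? III-2×III-1: Ss|ss
S/IV-3 ? III-2×III-1: Ss|ss
⇒ S over [I-1,I-2,II-1,II-2,III-1,III-2,IV-1,IV-2,IV-3]: 63 consistent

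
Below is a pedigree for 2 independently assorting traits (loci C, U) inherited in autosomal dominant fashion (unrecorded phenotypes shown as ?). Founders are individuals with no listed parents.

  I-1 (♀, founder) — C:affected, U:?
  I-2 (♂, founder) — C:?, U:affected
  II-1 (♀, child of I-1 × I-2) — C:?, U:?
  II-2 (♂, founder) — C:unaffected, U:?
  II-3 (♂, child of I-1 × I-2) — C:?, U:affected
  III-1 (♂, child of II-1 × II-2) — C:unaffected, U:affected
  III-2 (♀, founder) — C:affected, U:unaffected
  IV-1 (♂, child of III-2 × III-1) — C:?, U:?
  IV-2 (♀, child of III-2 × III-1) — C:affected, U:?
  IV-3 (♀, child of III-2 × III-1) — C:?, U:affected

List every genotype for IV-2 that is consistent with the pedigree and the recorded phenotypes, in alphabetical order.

IV-2 ∈ {Cc Uu, Cc uu}

C/I-1 aff ·: Cc|CC
C/I-2 ? ·: cc|Cc|CC
C/II-1 ? I-1×I-2: cc|Cc
C/II-2 un ·: cc
C/II-3 ? I-1×I-2: cc|Cc|CC
C/III-1 un II-1×II-2: cc
C/III-2 aff ·: Cc|CC
C/IV-1 ? III-2×III-1: cc|Cc
C/IV-2 aff III-2×III-1: Cc
C/IV-3 ? III-2×III-1: cc|Cc
⇒ C over [I-1,I-2,II-1,II-2,II-3,III-1,III-2,IV-1,IV-2,IV-3]: 75 consistent
U/I-1 ? ·: uu|Uu|UU
U/I-2 aff ·: Uu|UU
U/II-1 ? I-1×I-2: uu|Uu|UU
U/II-2 ? ·: uu|Uu|UU
U/II-3 aff I-1×I-2: Uu|UU
U/III-1 aff II-1×II-2: Uu|UU
U/III-2 un ·: uu
U/IV-1 ? III-2×III-1: uu|Uu
U/IV-2 ? III-2×III-1: uu|Uu
U/IV-3 aff III-2×III-1: Uu
⇒ U over [I-1,I-2,II-1,II-2,II-3,III-1,III-2,IV-1,IV-2,IV-3]: 206 consistent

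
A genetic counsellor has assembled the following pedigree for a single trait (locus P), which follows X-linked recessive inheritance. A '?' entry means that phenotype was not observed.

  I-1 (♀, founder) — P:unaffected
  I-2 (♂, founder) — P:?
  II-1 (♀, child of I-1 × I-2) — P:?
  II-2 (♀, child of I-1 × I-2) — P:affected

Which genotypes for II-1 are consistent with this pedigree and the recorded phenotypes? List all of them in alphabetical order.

II-1 ∈ {X^PX^p, X^pX^p}

P/I-1 un ·: X^PX^p
P/I-2 ? ·: X^pY
P/II-1 ? I-1×I-2: X^PX^p|X^pX^p
P/II-2 aff I-1×I-2: X^pX^p
⇒ P over [I-1,I-2,II-1,II-2]: 2 consistent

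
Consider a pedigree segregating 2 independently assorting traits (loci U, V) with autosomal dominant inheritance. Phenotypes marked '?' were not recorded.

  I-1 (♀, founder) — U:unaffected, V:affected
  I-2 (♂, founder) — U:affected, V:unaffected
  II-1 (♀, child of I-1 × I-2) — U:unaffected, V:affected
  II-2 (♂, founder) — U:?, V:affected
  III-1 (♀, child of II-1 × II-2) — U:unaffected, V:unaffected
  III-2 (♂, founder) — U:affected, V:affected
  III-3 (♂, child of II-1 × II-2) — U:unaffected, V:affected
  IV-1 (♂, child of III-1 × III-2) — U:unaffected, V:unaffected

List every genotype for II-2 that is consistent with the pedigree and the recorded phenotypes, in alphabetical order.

II-2 ∈ {Uu Vv, uu Vv}

U/I-1 un ·: uu
U/I-2 aff ·: Uu
U/II-1 un I-1×I-2: uu
U/II-2 ? ·: uu|Uu
U/III-1 un II-1×II-2: uu
U/III-2 aff ·: Uu
U/III-3 un II-1×II-2: uu
U/IV-1 un III-1×III-2: uu
⇒ U over [I-1,I-2,II-1,II-2,III-1,III-2,III-3,IV-1]: 2 consistent
V/I-1 aff ·: Vv|VV
V/I-2 un ·: vv
V/II-1 aff I-1×I-2: Vv
V/II-2 aff ·: Vv
V/III-1 un II-1×II-2: vv
V/III-2 aff ·: Vv
V/III-3 aff II-1×II-2: Vv|VV
V/IV-1 un III-1×III-2: vv
⇒ V over [I-1,I-2,II-1,II-2,III-1,III-2,III-3,IV-1]: 4 consistent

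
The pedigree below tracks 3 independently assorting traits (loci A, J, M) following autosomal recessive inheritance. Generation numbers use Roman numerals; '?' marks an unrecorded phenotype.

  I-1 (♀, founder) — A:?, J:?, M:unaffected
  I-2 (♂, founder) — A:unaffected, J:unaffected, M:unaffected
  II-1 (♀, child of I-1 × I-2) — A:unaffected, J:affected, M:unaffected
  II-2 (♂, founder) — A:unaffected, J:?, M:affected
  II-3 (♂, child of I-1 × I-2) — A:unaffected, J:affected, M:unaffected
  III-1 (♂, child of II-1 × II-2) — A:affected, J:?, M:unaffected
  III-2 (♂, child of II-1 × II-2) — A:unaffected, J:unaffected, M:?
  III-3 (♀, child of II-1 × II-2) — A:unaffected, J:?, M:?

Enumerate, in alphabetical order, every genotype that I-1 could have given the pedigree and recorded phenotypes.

A/I-1 ? ·: AA|Aa|aa
A/I-2 un ·: AA|Aa
A/II-1 un I-1×I-2: Aa
A/II-2 un ·: Aa
A/II-3 un I-1×I-2: AA|Aa
A/III-1 aff II-1×II-2: aa
A/III-2 un II-1×II-2: AA|Aa
A/III-3 un II-1×II-2: AA|Aa
⇒ A over [I-1,I-2,II-1,II-2,II-3,III-1,III-2,III-3]: 32 consistent
J/I-1 ? ·: Jj|jj
J/I-2 un ·: Jj
J/II-1 aff I-1×I-2: jj
J/II-2 ? ·: JJ|Jj
J/II-3 aff I-1×I-2: jj
J/III-1 ? II-1×II-2: Jj|jj
J/III-2 un II-1×II-2: Jj
J/III-3 ? II-1×II-2: Jj|jj
⇒ J over [I-1,I-2,II-1,II-2,II-3,III-1,III-2,III-3]: 10 consistent
M/I-1 un ·: MM|Mm
M/I-2 un ·: MM|Mm
M/II-1 un I-1×I-2: MM|Mm
M/II-2 aff ·: mm
M/II-3 un I-1×I-2: MM|Mm
M/III-1 un II-1×II-2: Mm
M/III-2 ? II-1×II-2: Mm|mm
M/III-3 ? II-1×II-2: Mm|mm
⇒ M over [I-1,I-2,II-1,II-2,II-3,III-1,III-2,III-3]: 31 consistent

I-1 ∈ {AA Jj MM, AA Jj Mm, AA jj MM, AA jj Mm, Aa Jj MM, Aa Jj Mm, Aa jj MM, Aa jj Mm, aa Jj MM, aa Jj Mm, aa jj MM, aa jj Mm}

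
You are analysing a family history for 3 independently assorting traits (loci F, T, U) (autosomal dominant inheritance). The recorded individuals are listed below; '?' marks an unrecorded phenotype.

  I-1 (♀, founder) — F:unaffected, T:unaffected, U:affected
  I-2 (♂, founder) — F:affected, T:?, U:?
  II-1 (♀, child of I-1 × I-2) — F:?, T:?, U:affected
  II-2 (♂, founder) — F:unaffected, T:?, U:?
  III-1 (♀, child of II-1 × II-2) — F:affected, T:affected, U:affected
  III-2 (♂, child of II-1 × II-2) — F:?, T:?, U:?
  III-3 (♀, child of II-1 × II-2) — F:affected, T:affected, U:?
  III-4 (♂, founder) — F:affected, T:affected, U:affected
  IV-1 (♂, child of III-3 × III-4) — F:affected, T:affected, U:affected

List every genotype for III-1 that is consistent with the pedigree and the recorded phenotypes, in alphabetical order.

III-1 ∈ {Ff TT UU, Ff TT Uu, Ff Tt UU, Ff Tt Uu}

F/I-1 un ·: ff
F/I-2 aff ·: Ff|FF
F/II-1 ? I-1×I-2: Ff
F/II-2 un ·: ff
F/III-1 aff II-1×II-2: Ff
F/III-2 ? II-1×II-2: ff|Ff
F/III-3 aff II-1×II-2: Ff
F/III-4 aff ·: Ff|FF
F/IV-1 aff III-3×III-4: Ff|FF
⇒ F over [I-1,I-2,II-1,II-2,III-1,III-2,III-3,III-4,IV-1]: 16 consistent
T/I-1 un ·: tt
T/I-2 ? ·: tt|Tt|TT
T/II-1 ? I-1×I-2: tt|Tt
T/II-2 ? ·: tt|Tt|TT
T/III-1 aff II-1×II-2: Tt|TT
T/III-2 ? II-1×II-2: tt|Tt|TT
T/III-3 aff II-1×II-2: Tt|TT
T/III-4 aff ·: Tt|TT
T/IV-1 aff III-3×III-4: Tt|TT
⇒ T over [I-1,I-2,II-1,II-2,III-1,III-2,III-3,III-4,IV-1]: 180 consistent
U/I-1 aff ·: Uu|UU
U/I-2 ? ·: uu|Uu|UU
U/II-1 aff I-1×I-2: Uu|UU
U/II-2 ? ·: uu|Uu|UU
U/III-1 aff II-1×II-2: Uu|UU
U/III-2 ? II-1×II-2: uu|Uu|UU
U/III-3 ? II-1×II-2: uu|Uu|UU
U/III-4 aff ·: Uu|UU
U/IV-1 aff III-3×III-4: Uu|UU
⇒ U over [I-1,I-2,II-1,II-2,III-1,III-2,III-3,III-4,IV-1]: 610 consistent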